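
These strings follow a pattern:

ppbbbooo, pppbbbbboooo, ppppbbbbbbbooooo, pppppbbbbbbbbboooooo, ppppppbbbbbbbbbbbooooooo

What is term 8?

Reading off run lengths: p runs 2, 3, 4, 5, 6; b runs 3, 5, 7, 9, 11; o runs 3, 4, 5, 6, 7 — each is linear in n (n = 1, 2, …).
At n = 8 the blocks have lengths 9, 17, 10.

pppppppppbbbbbbbbbbbbbbbbboooooooooo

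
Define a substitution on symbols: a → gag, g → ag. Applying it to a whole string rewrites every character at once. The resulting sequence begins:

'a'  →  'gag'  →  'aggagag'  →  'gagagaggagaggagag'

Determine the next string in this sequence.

aggagaggagaggagagaggagaggagagaggagaggagag

Applying the rule to each of the 17 symbols of gagagaggagaggagag gives the pieces ag gag ag gag ag gag ag ag gag ag gag ag ag gag ag gag ag, which concatenate to the answer.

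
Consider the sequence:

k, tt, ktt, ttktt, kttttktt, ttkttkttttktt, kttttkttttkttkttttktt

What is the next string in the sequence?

Each term (from the third on) is the two preceding terms concatenated in order: term 3 = k·tt = ktt.
The next term joins ttkttkttttktt and kttttkttttkttkttttktt.

ttkttkttttkttkttttkttttkttkttttktt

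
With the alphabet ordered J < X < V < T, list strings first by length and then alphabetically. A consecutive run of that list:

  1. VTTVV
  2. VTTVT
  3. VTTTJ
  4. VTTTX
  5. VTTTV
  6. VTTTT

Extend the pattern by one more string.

Find the rightmost character of VTTTT below T, bump it to the next letter, and reset everything to its right to J.

TJJJJ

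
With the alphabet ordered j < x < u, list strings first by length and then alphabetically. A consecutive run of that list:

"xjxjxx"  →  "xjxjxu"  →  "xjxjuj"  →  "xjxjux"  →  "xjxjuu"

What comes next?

xjxxjj

The successor of xjxjuu increments the rightmost position that isn't already u and resets every position after it to j.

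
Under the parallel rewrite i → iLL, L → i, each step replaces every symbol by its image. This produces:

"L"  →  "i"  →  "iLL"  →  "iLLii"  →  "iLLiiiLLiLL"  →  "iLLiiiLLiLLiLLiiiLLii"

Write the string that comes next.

Replace each of the 21 characters of iLLiiiLLiLLiLLiiiLLii in place — iLL i i iLL iLL iLL i i iLL i i iLL i i iLL iLL iLL i i iLL iLL — and concatenate.

iLLiiiLLiLLiLLiiiLLiiiLLiiiLLiLLiLLiiiLLiLL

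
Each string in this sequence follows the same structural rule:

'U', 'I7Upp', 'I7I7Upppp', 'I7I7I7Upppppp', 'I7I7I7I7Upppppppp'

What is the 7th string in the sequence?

Each term wraps the previous one in I7 on the left and pp on the right.
From I7I7I7I7Upppppppp, 2 further steps: I7I7I7I7Upppppppp → I7I7I7I7I7Upppppppppp → (answer).

I7I7I7I7I7I7Upppppppppppp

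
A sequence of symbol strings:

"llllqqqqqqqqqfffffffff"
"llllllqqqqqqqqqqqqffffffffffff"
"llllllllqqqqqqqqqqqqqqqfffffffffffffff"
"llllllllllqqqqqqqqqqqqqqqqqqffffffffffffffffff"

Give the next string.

The n-th term is 2n l's then 3n+3 q's then 3n+3 f's, where the shown terms are n = 2, 3, 4, 5.
Setting n = 6 gives 12, 21, 21 characters in each block.

llllllllllllqqqqqqqqqqqqqqqqqqqqqfffffffffffffffffffff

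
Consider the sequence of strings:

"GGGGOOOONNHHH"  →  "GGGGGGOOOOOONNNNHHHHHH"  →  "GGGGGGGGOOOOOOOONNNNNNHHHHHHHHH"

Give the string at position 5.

GGGGGGGGGGGGOOOOOOOOOOOONNNNNNNNNNHHHHHHHHHHHHHHH

The n-th term is 2n+2 G's then 2n+2 O's then 2n N's then 3n H's (n = 1, 2, …).
At n = 5 the blocks have lengths 12, 12, 10, 15.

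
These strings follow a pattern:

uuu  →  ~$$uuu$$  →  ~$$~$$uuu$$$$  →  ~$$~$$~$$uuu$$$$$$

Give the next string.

Every step adds ~$$ to the front and $$ to the end of the previous string.
Applying this once more to ~$$~$$~$$uuu$$$$$$:

~$$~$$~$$~$$uuu$$$$$$$$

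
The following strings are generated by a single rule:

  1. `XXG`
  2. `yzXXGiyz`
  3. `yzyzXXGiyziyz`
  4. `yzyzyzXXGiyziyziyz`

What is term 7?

s(k+1) = yz·s(k)·iyz, so each term gains yz as a prefix and iyz as a suffix.
From yzyzyzXXGiyziyziyz, 3 further steps: yzyzyzXXGiyziyziyz → yzyzyzyzXXGiyziyziyziyz → yzyzyzyzyzXXGiyziyziyziyziyz → (answer).

yzyzyzyzyzyzXXGiyziyziyziyziyziyz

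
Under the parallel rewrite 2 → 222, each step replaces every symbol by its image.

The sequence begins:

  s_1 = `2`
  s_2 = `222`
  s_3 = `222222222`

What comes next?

Rewriting each symbol of 222222222: 2→222, 2→222, 2→222, 2→222, 2→222, 2→222, 2→222, 2→222, 2→222, which concatenates to 222 222 222 222 222 222 222 222 222.

222222222222222222222222222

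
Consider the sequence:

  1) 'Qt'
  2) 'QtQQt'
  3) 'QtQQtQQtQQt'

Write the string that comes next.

Each string is two copies of the previous one joined by 'Q'.
Doubling QtQQtQQtQQt with 'Q' between the halves:

QtQQtQQtQQtQQtQQtQQtQQt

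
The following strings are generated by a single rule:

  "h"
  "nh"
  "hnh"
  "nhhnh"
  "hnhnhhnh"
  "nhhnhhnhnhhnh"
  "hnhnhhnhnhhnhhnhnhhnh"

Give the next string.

From term 3 onward, concatenate the second-to-last term with the last: h·nh = hnh, nh·hnh = nhhnh, …
So term 8 is nhhnhhnhnhhnh·hnhnhhnhnhhnhhnhnhhnh.

nhhnhhnhnhhnhhnhnhhnhnhhnhhnhnhhnh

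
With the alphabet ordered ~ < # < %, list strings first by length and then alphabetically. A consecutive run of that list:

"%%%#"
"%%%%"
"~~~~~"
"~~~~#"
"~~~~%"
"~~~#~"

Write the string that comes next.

~~~##

Find the rightmost character of ~~~#~ below %, bump it to the next letter, and reset everything to its right to ~.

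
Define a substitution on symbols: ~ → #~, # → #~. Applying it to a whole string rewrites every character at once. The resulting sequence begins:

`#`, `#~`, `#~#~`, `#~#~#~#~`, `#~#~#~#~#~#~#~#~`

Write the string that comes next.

φ(#~#~#~#~#~#~#~#~) expands symbol-by-symbol to #~ #~ #~ #~ #~ #~ #~ #~ #~ #~ #~ #~ #~ #~ #~ #~; joining the 16 pieces gives the next term.

#~#~#~#~#~#~#~#~#~#~#~#~#~#~#~#~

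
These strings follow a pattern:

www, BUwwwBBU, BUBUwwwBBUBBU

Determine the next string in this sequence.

Each term wraps the previous one in BU on the left and BBU on the right.
So the next term is BU·BUBUwwwBBUBBU·BBU.

BUBUBUwwwBBUBBUBBU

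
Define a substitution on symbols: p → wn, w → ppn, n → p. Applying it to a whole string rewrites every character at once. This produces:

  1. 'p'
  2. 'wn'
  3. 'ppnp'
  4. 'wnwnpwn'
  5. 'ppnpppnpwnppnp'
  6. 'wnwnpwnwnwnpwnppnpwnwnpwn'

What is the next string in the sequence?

ppnpppnpwnppnpppnpppnpwnppnpwnwnpwnppnpppnpwnppnp

Replace each of the 25 characters of wnwnpwnwnwnpwnppnpwnwnpwn in place — ppn p ppn p wn ppn p ppn p ppn p wn ppn p wn wn p wn ppn p ppn p wn ppn p — and concatenate.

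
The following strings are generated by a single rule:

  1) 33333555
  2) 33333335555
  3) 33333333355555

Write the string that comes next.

33333333333555555

The n-th term is 2n-1 3's then n 5's, where the shown terms are n = 3, 4, 5.
Setting n = 6 gives 11, 6 characters in each block.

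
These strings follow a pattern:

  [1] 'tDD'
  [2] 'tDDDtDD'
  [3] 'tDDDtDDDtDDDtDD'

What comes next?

Each string is two copies of the previous one joined by 'D'.
One more doubling of tDDDtDDDtDDDtDD gives the answer.

tDDDtDDDtDDDtDDDtDDDtDDDtDDDtDD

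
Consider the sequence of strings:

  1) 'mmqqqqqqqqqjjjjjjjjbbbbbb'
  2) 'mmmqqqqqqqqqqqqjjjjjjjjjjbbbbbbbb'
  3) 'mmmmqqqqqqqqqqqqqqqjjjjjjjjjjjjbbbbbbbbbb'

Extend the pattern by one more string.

mmmmmqqqqqqqqqqqqqqqqqqjjjjjjjjjjjjjjbbbbbbbbbbbb

Term n consists of n-1 m's, followed by 3n q's, followed by 2n+2 j's, followed by 2n b's, where the shown terms are n = 3, 4, 5.
For the next term, n = 6, so the run lengths are 5, 18, 14, 12.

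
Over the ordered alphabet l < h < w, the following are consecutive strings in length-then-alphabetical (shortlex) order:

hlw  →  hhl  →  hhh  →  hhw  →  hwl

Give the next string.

hwh

Treat hwl as a base-3 numeral over the given alphabet and add one, carrying through any trailing w's.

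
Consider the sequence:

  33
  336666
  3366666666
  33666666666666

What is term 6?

Every step adds 6666 to the end: s(k+1) = s(k)·6666.
From 33666666666666, 2 further steps: 33666666666666 → 336666666666666666 → (answer).

3366666666666666666666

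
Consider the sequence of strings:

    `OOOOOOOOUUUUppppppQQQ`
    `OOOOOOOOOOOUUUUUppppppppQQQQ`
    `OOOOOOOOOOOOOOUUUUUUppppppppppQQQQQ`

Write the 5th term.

OOOOOOOOOOOOOOOOOOOOUUUUUUUUppppppppppppppQQQQQQQ

Each string has the form O^{3n+2} U^{n+2} p^{2n+2} Q^{n+1}, where the shown terms are n = 2, 3, 4.
At n = 6 the blocks have lengths 20, 8, 14, 7.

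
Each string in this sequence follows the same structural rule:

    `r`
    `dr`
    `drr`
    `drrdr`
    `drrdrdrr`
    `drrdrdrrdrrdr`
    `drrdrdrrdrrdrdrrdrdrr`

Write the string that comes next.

From term 3 onward, concatenate the last term with the second-to-last: dr·r = drr, drr·dr = drrdr, …
Continuing: drrdrdrrdrrdrdrrdrdrr · drrdrdrrdrrdr gives term 8.

drrdrdrrdrrdrdrrdrdrrdrrdrdrrdrrdr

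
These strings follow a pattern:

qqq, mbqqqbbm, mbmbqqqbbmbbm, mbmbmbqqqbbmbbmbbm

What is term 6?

mbmbmbmbmbqqqbbmbbmbbmbbmbbm

s(k+1) = mb·s(k)·bbm, so each term gains mb as a prefix and bbm as a suffix.
From mbmbmbqqqbbmbbmbbm, 2 further steps: mbmbmbqqqbbmbbmbbm → mbmbmbmbqqqbbmbbmbbmbbm → (answer).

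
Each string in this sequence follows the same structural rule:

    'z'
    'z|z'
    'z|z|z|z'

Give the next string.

s(k+1) = s(k)·|·s(k) — each term doubles the last with '|' between the halves.
Doubling z|z|z|z with '|' between the halves:

z|z|z|z|z|z|z|z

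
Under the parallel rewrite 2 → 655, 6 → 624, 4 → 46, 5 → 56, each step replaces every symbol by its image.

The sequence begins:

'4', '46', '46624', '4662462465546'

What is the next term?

φ(4662462465546) expands symbol-by-symbol to 46 624 624 655 46 624 655 46 624 56 56 46 624; joining the 13 pieces gives the next term.

466246246554662465546624565646624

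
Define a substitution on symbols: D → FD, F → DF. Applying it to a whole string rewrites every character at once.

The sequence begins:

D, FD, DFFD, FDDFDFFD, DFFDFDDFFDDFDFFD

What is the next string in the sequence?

φ(DFFDFDDFFDDFDFFD) expands symbol-by-symbol to FD DF DF FD DF FD FD DF DF FD FD DF FD DF DF FD; joining the 16 pieces gives the next term.

FDDFDFFDDFFDFDDFDFFDFDDFFDDFDFFD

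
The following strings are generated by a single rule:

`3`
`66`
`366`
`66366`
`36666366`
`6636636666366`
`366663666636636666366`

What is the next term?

Each term (from the third on) is the two preceding terms concatenated in order: term 3 = 3·66 = 366.
The next term joins 6636636666366 and 366663666636636666366.

6636636666366366663666636636666366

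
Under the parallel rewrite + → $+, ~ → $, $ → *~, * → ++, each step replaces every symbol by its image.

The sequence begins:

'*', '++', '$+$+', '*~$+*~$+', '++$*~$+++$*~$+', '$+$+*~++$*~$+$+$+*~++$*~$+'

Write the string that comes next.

*~$+*~$+++$$+$+*~++$*~$+*~$+*~$+++$$+$+*~++$*~$+

Replace each of the 26 characters of $+$+*~++$*~$+$+$+*~++$*~$+ in place — *~ $+ *~ $+ ++ $ $+ $+ *~ ++ $ *~ $+ *~ $+ *~ $+ ++ $ $+ $+ *~ ++ $ *~ $+ — and concatenate.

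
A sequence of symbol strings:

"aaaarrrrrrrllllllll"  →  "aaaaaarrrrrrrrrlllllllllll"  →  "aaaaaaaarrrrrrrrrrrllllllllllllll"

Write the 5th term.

aaaaaaaaaaaarrrrrrrrrrrrrrrllllllllllllllllllll

The n-th term is 2n a's then 2n+3 r's then 3n+2 l's, where the shown terms are n = 2, 3, 4.
At n = 6 the blocks have lengths 12, 15, 20.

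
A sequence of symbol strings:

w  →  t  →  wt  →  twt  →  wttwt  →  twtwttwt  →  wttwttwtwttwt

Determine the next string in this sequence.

twtwttwtwttwttwtwttwt

This is a Fibonacci-style word recurrence s(k) = s(k−2)·s(k−1): e.g. w·t = wt.
Continuing: twtwttwt · wttwttwtwttwt gives term 8.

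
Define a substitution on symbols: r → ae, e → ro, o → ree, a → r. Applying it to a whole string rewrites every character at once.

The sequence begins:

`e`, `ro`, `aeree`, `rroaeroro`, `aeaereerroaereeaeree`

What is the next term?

Replace each of the 20 characters of aeaereerroaereeaeree in place — r ro r ro ae ro ro ae ae ree r ro ae ro ro r ro ae ro ro — and concatenate.

rrorroaeroroaeaereerroaerororroaeroro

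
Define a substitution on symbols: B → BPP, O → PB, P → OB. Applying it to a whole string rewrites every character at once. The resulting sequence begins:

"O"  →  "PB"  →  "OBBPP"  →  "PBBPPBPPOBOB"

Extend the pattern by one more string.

OBBPPBPPOBOBBPPOBOBPBBPPPBBPP

Expanding PBBPPBPPOBOB: P→OB, B→BPP, B→BPP, P→OB, P→OB, B→BPP, P→OB, P→OB, O→PB, B→BPP, O→PB, B→BPP. Concatenated: OB BPP BPP OB OB BPP OB OB PB BPP PB BPP.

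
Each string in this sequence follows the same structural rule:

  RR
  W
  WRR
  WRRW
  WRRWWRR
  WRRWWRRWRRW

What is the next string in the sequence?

WRRWWRRWRRWWRRWWRR

From term 3 onward, concatenate the last term with the second-to-last: W·RR = WRR, WRR·W = WRRW, …
The next term joins WRRWWRRWRRW and WRRWWRR.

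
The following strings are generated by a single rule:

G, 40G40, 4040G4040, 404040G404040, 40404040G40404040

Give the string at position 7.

404040404040G404040404040

Each term wraps the previous one in 40 on the left and 40 on the right.
From 40404040G40404040, 2 further steps: 40404040G40404040 → 4040404040G4040404040 → (answer).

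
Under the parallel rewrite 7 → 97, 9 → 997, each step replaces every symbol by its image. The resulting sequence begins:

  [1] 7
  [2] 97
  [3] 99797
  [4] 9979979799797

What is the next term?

Applying the rule to each of the 13 symbols of 9979979799797 gives the pieces 997 997 97 997 997 97 997 97 997 997 97 997 97, which concatenate to the answer.

9979979799799797997979979979799797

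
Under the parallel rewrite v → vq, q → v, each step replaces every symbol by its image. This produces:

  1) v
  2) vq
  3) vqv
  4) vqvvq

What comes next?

Rewriting each symbol of vqvvq: v→vq, q→v, v→vq, v→vq, q→v, which concatenates to vq v vq vq v.

vqvvqvqv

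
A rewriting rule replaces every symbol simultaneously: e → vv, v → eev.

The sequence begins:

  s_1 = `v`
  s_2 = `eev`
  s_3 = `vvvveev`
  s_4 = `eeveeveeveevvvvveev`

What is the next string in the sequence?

Replace each of the 19 characters of eeveeveeveevvvvveev in place — vv vv eev vv vv eev vv vv eev vv vv eev eev eev eev eev vv vv eev — and concatenate.

vvvveevvvvveevvvvveevvvvveeveeveeveeveevvvvveev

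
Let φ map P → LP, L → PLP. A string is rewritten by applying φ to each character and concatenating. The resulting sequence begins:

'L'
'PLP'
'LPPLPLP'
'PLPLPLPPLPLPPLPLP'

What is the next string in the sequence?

φ(PLPLPLPPLPLPPLPLP) expands symbol-by-symbol to LP PLP LP PLP LP PLP LP LP PLP LP PLP LP LP PLP LP PLP LP; joining the 17 pieces gives the next term.

LPPLPLPPLPLPPLPLPLPPLPLPPLPLPLPPLPLPPLPLP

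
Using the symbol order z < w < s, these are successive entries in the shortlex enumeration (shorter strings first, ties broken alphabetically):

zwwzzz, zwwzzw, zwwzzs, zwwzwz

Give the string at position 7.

Advancing 3 positions from zwwzwz through zwwzwz → zwwzww → zwwzws reaches term 7.

zwwzsz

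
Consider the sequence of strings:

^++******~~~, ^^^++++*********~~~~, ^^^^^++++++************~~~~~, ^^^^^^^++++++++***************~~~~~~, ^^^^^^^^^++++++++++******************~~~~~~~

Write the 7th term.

^^^^^^^^^^^^^++++++++++++++************************~~~~~~~~~

Term n consists of 2n-1 ^'s, followed by 2n +'s, followed by 3n+3 *'s, followed by n+2 ~'s (n = 1, 2, …).
Setting n = 7 gives 13, 14, 24, 9 characters in each block.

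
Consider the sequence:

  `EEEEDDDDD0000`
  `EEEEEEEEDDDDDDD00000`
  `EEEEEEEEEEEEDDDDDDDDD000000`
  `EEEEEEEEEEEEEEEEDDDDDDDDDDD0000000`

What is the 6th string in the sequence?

EEEEEEEEEEEEEEEEEEEEEEEEDDDDDDDDDDDDDDD000000000

Term n consists of 4n E's, followed by 2n+3 D's, followed by n+3 0's (n = 1, 2, …).
Setting n = 6 gives 24, 15, 9 characters in each block.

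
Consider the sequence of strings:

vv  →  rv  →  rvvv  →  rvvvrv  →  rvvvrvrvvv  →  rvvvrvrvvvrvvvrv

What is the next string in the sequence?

rvvvrvrvvvrvvvrvrvvvrvrvvv

This is a Fibonacci-style word recurrence s(k) = s(k−1)·s(k−2): e.g. rv·vv = rvvv.
So term 7 is rvvvrvrvvvrvvvrv·rvvvrvrvvv.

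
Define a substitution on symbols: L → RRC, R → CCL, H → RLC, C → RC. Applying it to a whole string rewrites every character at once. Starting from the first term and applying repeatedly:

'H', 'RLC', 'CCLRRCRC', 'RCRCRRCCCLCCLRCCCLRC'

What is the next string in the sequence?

Replace each of the 20 characters of RCRCRRCCCLCCLRCCCLRC in place — CCL RC CCL RC CCL CCL RC RC RC RRC RC RC RRC CCL RC RC RC RRC CCL RC — and concatenate.

CCLRCCCLRCCCLCCLRCRCRCRRCRCRCRRCCCLRCRCRCRRCCCLRC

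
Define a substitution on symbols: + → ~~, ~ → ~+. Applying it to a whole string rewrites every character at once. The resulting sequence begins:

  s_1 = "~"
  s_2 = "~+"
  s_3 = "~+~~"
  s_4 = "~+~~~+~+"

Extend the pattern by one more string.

~+~~~+~+~+~~~+~~

Apply φ to ~+~~~+~+ symbol by symbol: ~→~+, +→~~, ~→~+, ~→~+, ~→~+, +→~~, ~→~+, +→~~; joined: ~+ ~~ ~+ ~+ ~+ ~~ ~+ ~~.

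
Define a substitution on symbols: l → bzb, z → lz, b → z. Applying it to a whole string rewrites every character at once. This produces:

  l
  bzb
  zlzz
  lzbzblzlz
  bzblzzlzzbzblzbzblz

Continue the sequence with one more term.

φ(bzblzzlzzbzblzbzblz) expands symbol-by-symbol to z lz z bzb lz lz bzb lz lz z lz z bzb lz z lz z bzb lz; joining the 19 pieces gives the next term.

zlzzbzblzlzbzblzlzzlzzbzblzzlzzbzblz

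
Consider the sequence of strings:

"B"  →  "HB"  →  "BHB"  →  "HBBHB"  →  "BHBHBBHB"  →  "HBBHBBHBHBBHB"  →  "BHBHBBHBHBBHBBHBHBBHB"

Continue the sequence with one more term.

HBBHBBHBHBBHBBHBHBBHBHBBHBBHBHBBHB

Each term (from the third on) is the two preceding terms concatenated in order: term 3 = B·HB = BHB.
Continuing: HBBHBBHBHBBHB · BHBHBBHBHBBHBBHBHBBHB gives term 8.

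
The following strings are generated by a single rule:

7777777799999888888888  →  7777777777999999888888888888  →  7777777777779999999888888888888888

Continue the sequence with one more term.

Reading off run lengths: 7 runs 8, 10, 12; 9 runs 5, 6, 7; 8 runs 9, 12, 15 — each is linear in n, where the shown terms are n = 3, 4, 5.
For the next term, n = 6, so the run lengths are 14, 8, 18.

7777777777777799999999888888888888888888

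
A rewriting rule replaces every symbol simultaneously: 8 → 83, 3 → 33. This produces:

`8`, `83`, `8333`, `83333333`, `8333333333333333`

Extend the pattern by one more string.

83333333333333333333333333333333

φ(8333333333333333) expands symbol-by-symbol to 83 33 33 33 33 33 33 33 33 33 33 33 33 33 33 33; joining the 16 pieces gives the next term.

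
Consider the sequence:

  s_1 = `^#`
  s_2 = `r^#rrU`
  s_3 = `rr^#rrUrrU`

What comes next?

rrr^#rrUrrUrrU

Each term wraps the previous one in r on the left and rrU on the right.
One more step from rr^#rrUrrU gives the answer.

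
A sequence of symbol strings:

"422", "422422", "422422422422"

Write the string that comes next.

422422422422422422422422

Each string is two copies of the previous one concatenated.
So the next term is two copies of 422422422422.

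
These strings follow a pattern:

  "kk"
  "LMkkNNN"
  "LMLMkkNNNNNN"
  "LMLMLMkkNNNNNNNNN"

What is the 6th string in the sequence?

Each term wraps the previous one in LM on the left and NNN on the right.
From LMLMLMkkNNNNNNNNN, 2 further steps: LMLMLMkkNNNNNNNNN → LMLMLMLMkkNNNNNNNNNNNN → (answer).

LMLMLMLMLMkkNNNNNNNNNNNNNNN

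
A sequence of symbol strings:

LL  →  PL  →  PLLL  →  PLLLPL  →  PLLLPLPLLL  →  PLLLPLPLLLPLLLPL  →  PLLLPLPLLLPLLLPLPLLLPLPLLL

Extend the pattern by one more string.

From term 3 onward, concatenate the last term with the second-to-last: PL·LL = PLLL, PLLL·PL = PLLLPL, …
So term 8 is PLLLPLPLLLPLLLPLPLLLPLPLLL·PLLLPLPLLLPLLLPL.

PLLLPLPLLLPLLLPLPLLLPLPLLLPLLLPLPLLLPLLLPL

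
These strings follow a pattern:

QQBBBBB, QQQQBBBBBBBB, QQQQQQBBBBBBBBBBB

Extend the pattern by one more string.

QQQQQQQQBBBBBBBBBBBBBB

Reading off run lengths: Q runs 2, 4, 6; B runs 5, 8, 11 — each is linear in n (n = 1, 2, …).
At n = 4 the blocks have lengths 8, 14.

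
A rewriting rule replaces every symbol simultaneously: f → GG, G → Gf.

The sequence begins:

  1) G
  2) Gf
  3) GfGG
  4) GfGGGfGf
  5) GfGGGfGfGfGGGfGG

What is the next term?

Rewriting the 16 symbols of GfGGGfGfGfGGGfGG one by one yields Gf GG Gf Gf Gf GG Gf GG Gf GG Gf Gf Gf GG Gf Gf; concatenated:

GfGGGfGfGfGGGfGGGfGGGfGfGfGGGfGf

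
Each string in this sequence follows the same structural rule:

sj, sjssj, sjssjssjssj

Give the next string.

Each string is two copies of the previous one joined by 's'.
Doubling sjssjssjssj with 's' between the halves:

sjssjssjssjssjssjssjssj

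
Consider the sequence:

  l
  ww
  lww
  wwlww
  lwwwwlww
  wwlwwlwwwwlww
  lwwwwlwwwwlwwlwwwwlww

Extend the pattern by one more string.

wwlwwlwwwwlwwlwwwwlwwwwlwwlwwwwlww

Each term (from the third on) is the two preceding terms concatenated in order: term 3 = l·ww = lww.
The next term joins wwlwwlwwwwlww and lwwwwlwwwwlwwlwwwwlww.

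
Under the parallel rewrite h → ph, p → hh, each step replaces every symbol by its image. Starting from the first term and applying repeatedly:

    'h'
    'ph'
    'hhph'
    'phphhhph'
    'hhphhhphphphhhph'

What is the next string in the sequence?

Applying the rule to each of the 16 symbols of hhphhhphphphhhph gives the pieces ph ph hh ph ph ph hh ph hh ph hh ph ph ph hh ph, which concatenate to the answer.

phphhhphphphhhphhhphhhphphphhhph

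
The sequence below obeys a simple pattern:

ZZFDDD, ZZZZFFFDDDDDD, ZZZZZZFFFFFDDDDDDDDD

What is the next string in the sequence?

ZZZZZZZZFFFFFFFDDDDDDDDDDDD

The n-th term is 2n Z's then 2n-1 F's then 3n D's (n = 1, 2, …).
For the next term, n = 4, so the run lengths are 8, 7, 12.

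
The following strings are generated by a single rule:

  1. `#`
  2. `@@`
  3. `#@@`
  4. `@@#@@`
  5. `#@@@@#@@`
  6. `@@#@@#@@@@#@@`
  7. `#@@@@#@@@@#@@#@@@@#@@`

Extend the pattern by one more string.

@@#@@#@@@@#@@#@@@@#@@@@#@@#@@@@#@@

From term 3 onward, concatenate the second-to-last term with the last: #·@@ = #@@, @@·#@@ = @@#@@, …
The next term joins @@#@@#@@@@#@@ and #@@@@#@@@@#@@#@@@@#@@.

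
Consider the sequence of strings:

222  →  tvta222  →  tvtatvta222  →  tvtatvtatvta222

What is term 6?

Every step adds tvta at the front: s(k+1) = tvta·s(k).
From tvtatvtatvta222, 2 further steps: tvtatvtatvta222 → tvtatvtatvtatvta222 → (answer).

tvtatvtatvtatvtatvta222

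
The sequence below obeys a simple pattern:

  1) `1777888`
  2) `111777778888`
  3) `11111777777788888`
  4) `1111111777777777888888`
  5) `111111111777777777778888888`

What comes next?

The n-th term is 2n-1 1's then 2n+1 7's then n+2 8's (n = 1, 2, …).
Setting n = 6 gives 11, 13, 8 characters in each block.

11111111111777777777777788888888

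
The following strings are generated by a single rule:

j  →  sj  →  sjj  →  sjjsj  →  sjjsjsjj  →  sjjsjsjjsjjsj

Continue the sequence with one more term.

sjjsjsjjsjjsjsjjsjsjj

Each term (from the third on) is the previous term followed by the one before it: term 3 = sj·j = sjj.
The next term joins sjjsjsjjsjjsj and sjjsjsjj.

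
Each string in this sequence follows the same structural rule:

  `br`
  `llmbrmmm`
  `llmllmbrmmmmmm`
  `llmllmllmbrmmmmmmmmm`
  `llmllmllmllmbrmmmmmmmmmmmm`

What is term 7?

s(k+1) = llm·s(k)·mmm, so each term gains llm as a prefix and mmm as a suffix.
From llmllmllmllmbrmmmmmmmmmmmm, 2 further steps: llmllmllmllmbrmmmmmmmmmmmm → llmllmllmllmllmbrmmmmmmmmmmmmmmm → (answer).

llmllmllmllmllmllmbrmmmmmmmmmmmmmmmmmm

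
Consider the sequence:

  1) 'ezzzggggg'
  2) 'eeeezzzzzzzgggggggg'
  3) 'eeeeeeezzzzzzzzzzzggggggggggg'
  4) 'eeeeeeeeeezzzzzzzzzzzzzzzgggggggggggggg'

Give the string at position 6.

Term n consists of 3n-2 e's, followed by 4n-1 z's, followed by 3n+2 g's (n = 1, 2, …).
For term 6, n = 6, so the run lengths are 16, 23, 20.

eeeeeeeeeeeeeeeezzzzzzzzzzzzzzzzzzzzzzzgggggggggggggggggggg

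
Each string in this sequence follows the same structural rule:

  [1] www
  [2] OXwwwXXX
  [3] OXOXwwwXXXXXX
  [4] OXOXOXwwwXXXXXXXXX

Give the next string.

OXOXOXOXwwwXXXXXXXXXXXX

Every step adds OX to the front and XXX to the end of the previous string.
So the next term is OX·OXOXOXwwwXXXXXXXXX·XXX.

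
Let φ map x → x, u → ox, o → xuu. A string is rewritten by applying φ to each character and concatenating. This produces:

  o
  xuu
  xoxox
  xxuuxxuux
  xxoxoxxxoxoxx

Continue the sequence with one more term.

Replace each of the 13 characters of xxoxoxxxoxoxx in place — x x xuu x xuu x x x xuu x xuu x x — and concatenate.

xxxuuxxuuxxxxuuxxuuxx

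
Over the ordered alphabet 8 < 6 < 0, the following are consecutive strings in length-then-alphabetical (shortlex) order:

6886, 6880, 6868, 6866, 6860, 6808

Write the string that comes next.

6806

Treat 6808 as a base-3 numeral over the given alphabet and add one, carrying through any trailing 0's.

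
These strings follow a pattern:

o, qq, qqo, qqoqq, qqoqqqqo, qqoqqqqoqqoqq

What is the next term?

qqoqqqqoqqoqqqqoqqqqo

From term 3 onward, concatenate the last term with the second-to-last: qq·o = qqo, qqo·qq = qqoqq, …
The next term joins qqoqqqqoqqoqq and qqoqqqqo.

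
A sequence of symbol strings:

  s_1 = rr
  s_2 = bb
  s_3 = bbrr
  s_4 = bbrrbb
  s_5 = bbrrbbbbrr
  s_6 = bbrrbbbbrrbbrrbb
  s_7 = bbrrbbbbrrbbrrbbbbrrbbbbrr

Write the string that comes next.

bbrrbbbbrrbbrrbbbbrrbbbbrrbbrrbbbbrrbbrrbb

From term 3 onward, concatenate the last term with the second-to-last: bb·rr = bbrr, bbrr·bb = bbrrbb, …
Continuing: bbrrbbbbrrbbrrbbbbrrbbbbrr · bbrrbbbbrrbbrrbb gives term 8.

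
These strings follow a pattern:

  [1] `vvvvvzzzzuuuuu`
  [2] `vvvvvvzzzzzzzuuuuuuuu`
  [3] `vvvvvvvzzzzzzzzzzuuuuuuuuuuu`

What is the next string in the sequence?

vvvvvvvvzzzzzzzzzzzzzuuuuuuuuuuuuuu

Term n consists of n+3 v's, followed by 3n-2 z's, followed by 3n-1 u's, where the shown terms are n = 2, 3, 4.
Setting n = 5 gives 8, 13, 14 characters in each block.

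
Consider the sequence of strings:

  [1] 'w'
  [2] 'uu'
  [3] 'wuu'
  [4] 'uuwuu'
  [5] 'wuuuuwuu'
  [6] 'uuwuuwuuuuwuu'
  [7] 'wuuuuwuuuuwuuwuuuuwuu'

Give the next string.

uuwuuwuuuuwuuwuuuuwuuuuwuuwuuuuwuu

From term 3 onward, concatenate the second-to-last term with the last: w·uu = wuu, uu·wuu = uuwuu, …
Continuing: uuwuuwuuuuwuu · wuuuuwuuuuwuuwuuuuwuu gives term 8.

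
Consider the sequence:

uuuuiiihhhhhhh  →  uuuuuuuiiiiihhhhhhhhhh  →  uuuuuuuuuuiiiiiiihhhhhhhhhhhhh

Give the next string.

Term n consists of 3n-2 u's, followed by 2n-1 i's, followed by 3n+1 h's, where the shown terms are n = 2, 3, 4.
Setting n = 5 gives 13, 9, 16 characters in each block.

uuuuuuuuuuuuuiiiiiiiiihhhhhhhhhhhhhhhh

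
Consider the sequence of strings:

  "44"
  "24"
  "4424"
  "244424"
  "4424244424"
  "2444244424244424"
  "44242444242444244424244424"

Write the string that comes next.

From term 3 onward, concatenate the second-to-last term with the last: 44·24 = 4424, 24·4424 = 244424, …
Continuing: 2444244424244424 · 44242444242444244424244424 gives term 8.

244424442424442444242444242444244424244424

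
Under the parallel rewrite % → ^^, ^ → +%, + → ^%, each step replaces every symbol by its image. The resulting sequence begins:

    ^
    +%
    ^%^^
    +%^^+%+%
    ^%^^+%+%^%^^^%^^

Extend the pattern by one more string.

Rewriting the 16 symbols of ^%^^+%+%^%^^^%^^ one by one yields +% ^^ +% +% ^% ^^ ^% ^^ +% ^^ +% +% +% ^^ +% +%; concatenated:

+%^^+%+%^%^^^%^^+%^^+%+%+%^^+%+%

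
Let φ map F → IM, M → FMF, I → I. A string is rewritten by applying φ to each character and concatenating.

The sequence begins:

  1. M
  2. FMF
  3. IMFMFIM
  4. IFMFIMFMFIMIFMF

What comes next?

φ(IFMFIMFMFIMIFMF) expands symbol-by-symbol to I IM FMF IM I FMF IM FMF IM I FMF I IM FMF IM; joining the 15 pieces gives the next term.

IIMFMFIMIFMFIMFMFIMIFMFIIMFMFIM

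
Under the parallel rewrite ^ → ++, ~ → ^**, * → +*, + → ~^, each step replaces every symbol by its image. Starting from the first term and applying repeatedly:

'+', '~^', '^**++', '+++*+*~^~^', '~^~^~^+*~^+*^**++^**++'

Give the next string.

Rewriting the 22 symbols of ~^~^~^+*~^+*^**++^**++ one by one yields ^** ++ ^** ++ ^** ++ ~^ +* ^** ++ ~^ +* ++ +* +* ~^ ~^ ++ +* +* ~^ ~^; concatenated:

^**++^**++^**++~^+*^**++~^+*+++*+*~^~^+++*+*~^~^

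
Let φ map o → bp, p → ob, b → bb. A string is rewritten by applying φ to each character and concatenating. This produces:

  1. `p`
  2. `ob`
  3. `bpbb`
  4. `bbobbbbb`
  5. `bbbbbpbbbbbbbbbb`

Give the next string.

Applying the rule to each of the 16 symbols of bbbbbpbbbbbbbbbb gives the pieces bb bb bb bb bb ob bb bb bb bb bb bb bb bb bb bb, which concatenate to the answer.

bbbbbbbbbbobbbbbbbbbbbbbbbbbbbbb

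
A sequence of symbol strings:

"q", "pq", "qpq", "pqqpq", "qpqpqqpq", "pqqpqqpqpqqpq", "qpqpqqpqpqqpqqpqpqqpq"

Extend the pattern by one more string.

This is a Fibonacci-style word recurrence s(k) = s(k−2)·s(k−1): e.g. q·pq = qpq.
The next term joins pqqpqqpqpqqpq and qpqpqqpqpqqpqqpqpqqpq.

pqqpqqpqpqqpqqpqpqqpqpqqpqqpqpqqpq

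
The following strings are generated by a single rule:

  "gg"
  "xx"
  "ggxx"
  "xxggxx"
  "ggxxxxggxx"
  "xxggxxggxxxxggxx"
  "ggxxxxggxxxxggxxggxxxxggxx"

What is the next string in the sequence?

This is a Fibonacci-style word recurrence s(k) = s(k−2)·s(k−1): e.g. gg·xx = ggxx.
Continuing: xxggxxggxxxxggxx · ggxxxxggxxxxggxxggxxxxggxx gives term 8.

xxggxxggxxxxggxxggxxxxggxxxxggxxggxxxxggxx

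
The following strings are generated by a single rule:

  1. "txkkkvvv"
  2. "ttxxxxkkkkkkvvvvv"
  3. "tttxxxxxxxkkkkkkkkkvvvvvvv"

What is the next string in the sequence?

Reading off run lengths: t runs 1, 2, 3; x runs 1, 4, 7; k runs 3, 6, 9; v runs 3, 5, 7 — each is linear in n (n = 1, 2, …).
Setting n = 4 gives 4, 10, 12, 9 characters in each block.

ttttxxxxxxxxxxkkkkkkkkkkkkvvvvvvvvv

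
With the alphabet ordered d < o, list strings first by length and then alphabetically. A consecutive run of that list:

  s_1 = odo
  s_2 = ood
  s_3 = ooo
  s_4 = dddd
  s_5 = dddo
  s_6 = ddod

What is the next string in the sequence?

ddoo

The successor of ddod increments the rightmost position that isn't already o and resets every position after it to d.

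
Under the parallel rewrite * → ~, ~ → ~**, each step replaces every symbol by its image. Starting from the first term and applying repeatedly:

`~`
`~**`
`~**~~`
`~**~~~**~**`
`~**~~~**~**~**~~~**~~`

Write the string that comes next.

φ(~**~~~**~**~**~~~**~~) expands symbol-by-symbol to ~** ~ ~ ~** ~** ~** ~ ~ ~** ~ ~ ~** ~ ~ ~** ~** ~** ~ ~ ~** ~**; joining the 21 pieces gives the next term.

~**~~~**~**~**~~~**~~~**~~~**~**~**~~~**~**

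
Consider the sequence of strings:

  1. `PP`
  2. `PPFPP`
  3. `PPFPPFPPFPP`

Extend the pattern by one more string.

PPFPPFPPFPPFPPFPPFPPFPP

s(k+1) = s(k)·F·s(k) — each term doubles the last with 'F' between the halves.
So the next term is two copies of PPFPPFPPFPP with 'F' between the halves.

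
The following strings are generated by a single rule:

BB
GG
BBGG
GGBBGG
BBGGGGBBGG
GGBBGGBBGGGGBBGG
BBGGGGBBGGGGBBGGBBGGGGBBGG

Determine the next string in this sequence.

From term 3 onward, concatenate the second-to-last term with the last: BB·GG = BBGG, GG·BBGG = GGBBGG, …
The next term joins GGBBGGBBGGGGBBGG and BBGGGGBBGGGGBBGGBBGGGGBBGG.

GGBBGGBBGGGGBBGGBBGGGGBBGGGGBBGGBBGGGGBBGG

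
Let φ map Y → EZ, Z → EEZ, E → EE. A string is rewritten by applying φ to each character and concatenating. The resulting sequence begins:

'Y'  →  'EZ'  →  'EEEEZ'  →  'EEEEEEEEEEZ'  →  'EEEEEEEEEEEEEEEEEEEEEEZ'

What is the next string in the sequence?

EEEEEEEEEEEEEEEEEEEEEEEEEEEEEEEEEEEEEEEEEEEEEEZ

φ(EEEEEEEEEEEEEEEEEEEEEEZ) expands symbol-by-symbol to EE EE EE EE EE EE EE EE EE EE EE EE EE EE EE EE EE EE EE EE EE EE EEZ; joining the 23 pieces gives the next term.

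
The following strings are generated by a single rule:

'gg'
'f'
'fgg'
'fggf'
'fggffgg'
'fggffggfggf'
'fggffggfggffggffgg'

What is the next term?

fggffggfggffggffggfggffggfggf

This is a Fibonacci-style word recurrence s(k) = s(k−1)·s(k−2): e.g. f·gg = fgg.
Continuing: fggffggfggffggffgg · fggffggfggf gives term 8.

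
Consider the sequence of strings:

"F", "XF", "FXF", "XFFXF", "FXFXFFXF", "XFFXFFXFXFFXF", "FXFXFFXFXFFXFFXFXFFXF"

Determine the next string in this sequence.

This is a Fibonacci-style word recurrence s(k) = s(k−2)·s(k−1): e.g. F·XF = FXF.
The next term joins XFFXFFXFXFFXF and FXFXFFXFXFFXFFXFXFFXF.

XFFXFFXFXFFXFFXFXFFXFXFFXFFXFXFFXF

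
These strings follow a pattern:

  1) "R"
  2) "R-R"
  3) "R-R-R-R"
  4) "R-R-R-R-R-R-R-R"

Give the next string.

Every step duplicates the string with '-' between the halves.
So the next term is two copies of R-R-R-R-R-R-R-R with '-' between the halves.

R-R-R-R-R-R-R-R-R-R-R-R-R-R-R-R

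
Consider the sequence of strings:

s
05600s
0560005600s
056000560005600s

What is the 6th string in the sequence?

Every step adds 05600 at the front: s(k+1) = 05600·s(k).
From 056000560005600s, 2 further steps: 056000560005600s → 05600056000560005600s → (answer).

0560005600056000560005600s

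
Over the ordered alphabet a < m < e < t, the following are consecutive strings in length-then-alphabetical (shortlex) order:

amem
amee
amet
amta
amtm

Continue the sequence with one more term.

amte

Find the rightmost character of amtm below t, bump it to the next letter, and reset everything to its right to a.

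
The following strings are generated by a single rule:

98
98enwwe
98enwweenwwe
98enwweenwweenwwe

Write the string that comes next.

The strings grow by a fixed suffix enwwe each time.
One more step from 98enwweenwweenwwe gives the answer.

98enwweenwweenwweenwwe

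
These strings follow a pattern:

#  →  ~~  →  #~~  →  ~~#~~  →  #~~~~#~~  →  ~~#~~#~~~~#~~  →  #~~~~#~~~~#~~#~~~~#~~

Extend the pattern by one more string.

From term 3 onward, concatenate the second-to-last term with the last: #·~~ = #~~, ~~·#~~ = ~~#~~, …
Continuing: ~~#~~#~~~~#~~ · #~~~~#~~~~#~~#~~~~#~~ gives term 8.

~~#~~#~~~~#~~#~~~~#~~~~#~~#~~~~#~~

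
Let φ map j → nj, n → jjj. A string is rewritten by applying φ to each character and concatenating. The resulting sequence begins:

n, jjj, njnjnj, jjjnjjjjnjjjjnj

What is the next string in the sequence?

Rewriting the 15 symbols of jjjnjjjjnjjjjnj one by one yields nj nj nj jjj nj nj nj nj jjj nj nj nj nj jjj nj; concatenated:

njnjnjjjjnjnjnjnjjjjnjnjnjnjjjjnj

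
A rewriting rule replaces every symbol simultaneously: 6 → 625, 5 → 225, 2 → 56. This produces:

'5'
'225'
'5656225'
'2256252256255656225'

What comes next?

5656225625562255656225625562252256252256255656225

Replace each of the 19 characters of 2256252256255656225 in place — 56 56 225 625 56 225 56 56 225 625 56 225 225 625 225 625 56 56 225 — and concatenate.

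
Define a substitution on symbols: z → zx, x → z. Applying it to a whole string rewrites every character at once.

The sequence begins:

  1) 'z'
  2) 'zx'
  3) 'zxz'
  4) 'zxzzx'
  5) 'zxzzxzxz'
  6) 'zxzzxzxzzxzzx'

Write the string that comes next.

φ(zxzzxzxzzxzzx) expands symbol-by-symbol to zx z zx zx z zx z zx zx z zx zx z; joining the 13 pieces gives the next term.

zxzzxzxzzxzzxzxzzxzxz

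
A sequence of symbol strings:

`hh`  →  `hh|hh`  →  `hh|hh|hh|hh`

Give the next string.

Every step duplicates the string with '|' between the halves.
Doubling hh|hh|hh|hh with '|' between the halves:

hh|hh|hh|hh|hh|hh|hh|hh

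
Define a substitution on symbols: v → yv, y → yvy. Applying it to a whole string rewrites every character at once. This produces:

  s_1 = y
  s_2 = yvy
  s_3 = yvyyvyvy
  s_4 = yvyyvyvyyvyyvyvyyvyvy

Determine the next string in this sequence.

Applying the rule to each of the 21 symbols of yvyyvyvyyvyyvyvyyvyvy gives the pieces yvy yv yvy yvy yv yvy yv yvy yvy yv yvy yvy yv yvy yv yvy yvy yv yvy yv yvy, which concatenate to the answer.

yvyyvyvyyvyyvyvyyvyvyyvyyvyvyyvyyvyvyyvyvyyvyyvyvyyvyvy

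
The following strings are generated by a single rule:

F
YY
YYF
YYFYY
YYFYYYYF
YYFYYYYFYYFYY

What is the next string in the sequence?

YYFYYYYFYYFYYYYFYYYYF

From term 3 onward, concatenate the last term with the second-to-last: YY·F = YYF, YYF·YY = YYFYY, …
So term 7 is YYFYYYYFYYFYY·YYFYYYYF.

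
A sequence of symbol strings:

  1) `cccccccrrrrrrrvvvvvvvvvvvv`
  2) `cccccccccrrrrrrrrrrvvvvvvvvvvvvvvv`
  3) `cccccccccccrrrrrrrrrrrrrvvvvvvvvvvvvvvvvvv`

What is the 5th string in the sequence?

Each string has the form c^{2n+1} r^{3n-2} v^{3n+3}, where the shown terms are n = 3, 4, 5.
Setting n = 7 gives 15, 19, 24 characters in each block.

cccccccccccccccrrrrrrrrrrrrrrrrrrrvvvvvvvvvvvvvvvvvvvvvvvv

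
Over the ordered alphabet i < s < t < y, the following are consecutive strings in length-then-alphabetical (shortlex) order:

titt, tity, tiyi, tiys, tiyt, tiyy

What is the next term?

tsii

Find the rightmost character of tiyy below y, bump it to the next letter, and reset everything to its right to i.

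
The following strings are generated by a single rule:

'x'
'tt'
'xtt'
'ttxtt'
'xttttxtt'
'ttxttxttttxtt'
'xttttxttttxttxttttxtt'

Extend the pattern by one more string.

Each term (from the third on) is the two preceding terms concatenated in order: term 3 = x·tt = xtt.
Continuing: ttxttxttttxtt · xttttxttttxttxttttxtt gives term 8.

ttxttxttttxttxttttxttttxttxttttxtt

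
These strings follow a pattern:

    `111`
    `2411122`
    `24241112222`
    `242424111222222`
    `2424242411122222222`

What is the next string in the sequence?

Each term wraps the previous one in 24 on the left and 22 on the right.
Applying this once more to 2424242411122222222:

24242424241112222222222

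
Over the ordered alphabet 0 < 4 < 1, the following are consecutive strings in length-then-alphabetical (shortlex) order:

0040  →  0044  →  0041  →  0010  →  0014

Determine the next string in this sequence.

Find the rightmost character of 0014 below 1, bump it to the next letter, and reset everything to its right to 0.

0011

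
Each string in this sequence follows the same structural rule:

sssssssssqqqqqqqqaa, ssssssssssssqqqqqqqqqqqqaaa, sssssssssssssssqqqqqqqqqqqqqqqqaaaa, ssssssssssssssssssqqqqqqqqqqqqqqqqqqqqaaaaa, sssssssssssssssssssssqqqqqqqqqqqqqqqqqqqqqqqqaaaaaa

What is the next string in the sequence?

Reading off run lengths: s runs 9, 12, 15, 18, 21; q runs 8, 12, 16, 20, 24; a runs 2, 3, 4, 5, 6 — each is linear in n, where the shown terms are n = 2, 3, 4, 5, 6.
At n = 7 the blocks have lengths 24, 28, 7.

ssssssssssssssssssssssssqqqqqqqqqqqqqqqqqqqqqqqqqqqqaaaaaaa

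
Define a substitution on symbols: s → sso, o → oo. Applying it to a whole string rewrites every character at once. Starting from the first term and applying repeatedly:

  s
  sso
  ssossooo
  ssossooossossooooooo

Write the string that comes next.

ssossooossossooooooossossooossossooooooooooooooo

Replace each of the 20 characters of ssossooossossooooooo in place — sso sso oo sso sso oo oo oo sso sso oo sso sso oo oo oo oo oo oo oo — and concatenate.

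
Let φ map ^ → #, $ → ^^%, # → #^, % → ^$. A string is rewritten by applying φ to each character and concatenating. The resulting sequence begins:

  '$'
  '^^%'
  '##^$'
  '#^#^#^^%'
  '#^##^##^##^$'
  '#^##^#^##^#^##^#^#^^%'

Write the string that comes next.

Replace each of the 21 characters of #^##^#^##^#^##^#^#^^% in place — #^ # #^ #^ # #^ # #^ #^ # #^ # #^ #^ # #^ # #^ # # ^$ — and concatenate.

#^##^#^##^##^#^##^##^#^##^##^##^$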